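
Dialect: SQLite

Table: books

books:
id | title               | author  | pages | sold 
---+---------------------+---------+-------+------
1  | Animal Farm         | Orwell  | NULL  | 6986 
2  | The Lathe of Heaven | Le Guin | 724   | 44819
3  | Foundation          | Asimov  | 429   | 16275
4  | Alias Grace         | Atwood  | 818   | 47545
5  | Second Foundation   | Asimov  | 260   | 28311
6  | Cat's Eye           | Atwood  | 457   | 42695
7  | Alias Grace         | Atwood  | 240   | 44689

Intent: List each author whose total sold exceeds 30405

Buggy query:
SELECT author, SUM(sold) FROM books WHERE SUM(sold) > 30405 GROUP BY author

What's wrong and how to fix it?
Bug: WHERE runs before GROUP BY, so aggregates aren't available there

Fix: Move the aggregate condition to a HAVING clause

Corrected query:
SELECT author, SUM(sold) FROM books GROUP BY author HAVING SUM(sold) > 30405

Result:
author  | SUM(sold)
--------+----------
Asimov  | 44586    
Atwood  | 134929   
Le Guin | 44819    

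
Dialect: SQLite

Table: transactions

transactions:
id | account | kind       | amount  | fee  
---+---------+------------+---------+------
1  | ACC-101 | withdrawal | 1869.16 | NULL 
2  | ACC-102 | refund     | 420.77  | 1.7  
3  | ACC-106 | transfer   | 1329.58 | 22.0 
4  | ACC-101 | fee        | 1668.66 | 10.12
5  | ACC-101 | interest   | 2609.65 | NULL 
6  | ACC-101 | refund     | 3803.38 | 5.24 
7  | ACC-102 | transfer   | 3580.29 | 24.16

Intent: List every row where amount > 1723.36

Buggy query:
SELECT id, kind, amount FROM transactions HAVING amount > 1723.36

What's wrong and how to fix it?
Bug: This is a non-aggregate query (no GROUP BY, no aggregates), so in SQLite the HAVING clause is invalid here; a row-level condition belongs in WHERE

Fix: Use WHERE for row-level filtering

Corrected query:
SELECT id, kind, amount FROM transactions WHERE amount > 1723.36

Result:
id | kind       | amount 
---+------------+--------
1  | withdrawal | 1869.16
5  | interest   | 2609.65
6  | refund     | 3803.38
7  | transfer   | 3580.29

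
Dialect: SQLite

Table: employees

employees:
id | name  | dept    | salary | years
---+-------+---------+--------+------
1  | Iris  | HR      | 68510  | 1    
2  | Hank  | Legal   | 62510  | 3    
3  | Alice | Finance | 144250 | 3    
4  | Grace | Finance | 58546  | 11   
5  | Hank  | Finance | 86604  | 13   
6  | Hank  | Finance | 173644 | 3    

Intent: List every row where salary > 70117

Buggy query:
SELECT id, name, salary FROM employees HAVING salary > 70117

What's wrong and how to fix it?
Bug: This is a non-aggregate query (no GROUP BY, no aggregates), so in SQLite the HAVING clause is invalid here; a row-level condition belongs in WHERE

Fix: Use WHERE for row-level filtering

Corrected query:
SELECT id, name, salary FROM employees WHERE salary > 70117

Result:
id | name  | salary
---+-------+-------
3  | Alice | 144250
5  | Hank  | 86604 
6  | Hank  | 173644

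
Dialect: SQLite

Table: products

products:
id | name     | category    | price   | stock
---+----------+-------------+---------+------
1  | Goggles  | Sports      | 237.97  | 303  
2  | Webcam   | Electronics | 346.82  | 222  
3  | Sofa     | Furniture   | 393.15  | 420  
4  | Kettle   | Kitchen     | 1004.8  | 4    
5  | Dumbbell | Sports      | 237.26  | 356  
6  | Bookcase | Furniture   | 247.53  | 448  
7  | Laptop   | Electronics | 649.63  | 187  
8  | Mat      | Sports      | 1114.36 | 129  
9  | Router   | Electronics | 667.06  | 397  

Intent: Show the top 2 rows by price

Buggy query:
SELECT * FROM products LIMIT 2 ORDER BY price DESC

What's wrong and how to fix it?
Bug: ORDER BY cannot follow LIMIT; LIMIT is the final clause

Fix: Sort with ORDER BY, then apply LIMIT

Corrected query:
SELECT * FROM products ORDER BY price DESC LIMIT 2

Result:
id | name   | category | price   | stock
---+--------+----------+---------+------
8  | Mat    | Sports   | 1114.36 | 129  
4  | Kettle | Kitchen  | 1004.8  | 4    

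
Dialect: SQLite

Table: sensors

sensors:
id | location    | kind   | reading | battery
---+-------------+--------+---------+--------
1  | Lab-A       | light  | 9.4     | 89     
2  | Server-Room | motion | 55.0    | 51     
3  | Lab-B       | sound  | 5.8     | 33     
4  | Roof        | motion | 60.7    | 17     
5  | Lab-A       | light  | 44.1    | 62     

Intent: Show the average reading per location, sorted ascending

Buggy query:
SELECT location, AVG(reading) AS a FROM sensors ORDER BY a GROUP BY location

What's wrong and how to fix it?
Bug: GROUP BY must precede ORDER BY

Fix: Move ORDER BY to the end, after GROUP BY

Corrected query:
SELECT location, AVG(reading) AS a FROM sensors GROUP BY location ORDER BY a

Result:
location    | a    
------------+------
Lab-B       | 5.8  
Lab-A       | 26.75
Server-Room | 55   
Roof        | 60.7 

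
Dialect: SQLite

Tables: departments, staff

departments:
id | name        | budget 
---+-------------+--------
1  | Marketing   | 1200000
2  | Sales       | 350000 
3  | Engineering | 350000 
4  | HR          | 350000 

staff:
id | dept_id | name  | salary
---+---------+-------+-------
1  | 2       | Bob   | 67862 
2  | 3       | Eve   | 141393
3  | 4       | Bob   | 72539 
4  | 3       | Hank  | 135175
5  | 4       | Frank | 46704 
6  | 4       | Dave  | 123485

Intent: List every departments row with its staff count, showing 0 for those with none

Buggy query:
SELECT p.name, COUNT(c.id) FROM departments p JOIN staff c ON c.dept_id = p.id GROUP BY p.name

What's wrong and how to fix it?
Bug: An inner join excludes parents with zero children

Fix: Use LEFT JOIN so parents without children still appear (COUNT(c.id) gives 0)

Corrected query:
SELECT p.name, COUNT(c.id) FROM departments p LEFT JOIN staff c ON c.dept_id = p.id GROUP BY p.name

Result:
name        | COUNT(c.id)
------------+------------
Engineering | 2          
HR          | 3          
Marketing   | 0          
Sales       | 1          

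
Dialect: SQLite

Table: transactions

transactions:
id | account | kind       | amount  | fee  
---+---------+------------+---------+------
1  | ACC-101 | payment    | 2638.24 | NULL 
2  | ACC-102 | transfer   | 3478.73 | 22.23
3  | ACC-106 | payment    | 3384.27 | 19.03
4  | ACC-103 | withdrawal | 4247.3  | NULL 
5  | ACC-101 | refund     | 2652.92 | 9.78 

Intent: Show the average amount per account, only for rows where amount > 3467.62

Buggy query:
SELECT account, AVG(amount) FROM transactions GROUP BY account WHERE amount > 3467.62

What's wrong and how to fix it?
Bug: WHERE cannot follow GROUP BY

Fix: Move the WHERE clause before GROUP BY

Corrected query:
SELECT account, AVG(amount) FROM transactions WHERE amount > 3467.62 GROUP BY account

Result:
account | AVG(amount)
--------+------------
ACC-102 | 3478.73    
ACC-103 | 4247.3     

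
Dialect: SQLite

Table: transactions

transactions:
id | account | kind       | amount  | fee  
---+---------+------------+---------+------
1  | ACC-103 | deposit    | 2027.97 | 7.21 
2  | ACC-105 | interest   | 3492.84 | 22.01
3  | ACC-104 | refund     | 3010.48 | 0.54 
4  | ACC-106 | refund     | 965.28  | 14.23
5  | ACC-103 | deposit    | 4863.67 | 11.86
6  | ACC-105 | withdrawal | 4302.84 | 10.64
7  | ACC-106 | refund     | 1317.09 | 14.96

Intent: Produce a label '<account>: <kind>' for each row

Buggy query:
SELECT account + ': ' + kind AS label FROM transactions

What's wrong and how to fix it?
Bug: SQLite uses || for string concatenation; + coerces text to numbers (yielding 0)

Fix: Replace + with || to concatenate text

Corrected query:
SELECT account || ': ' || kind AS label FROM transactions

Result:
label              
-------------------
ACC-103: deposit   
ACC-105: interest  
ACC-104: refund    
ACC-106: refund    
ACC-103: deposit   
ACC-105: withdrawal
ACC-106: refund    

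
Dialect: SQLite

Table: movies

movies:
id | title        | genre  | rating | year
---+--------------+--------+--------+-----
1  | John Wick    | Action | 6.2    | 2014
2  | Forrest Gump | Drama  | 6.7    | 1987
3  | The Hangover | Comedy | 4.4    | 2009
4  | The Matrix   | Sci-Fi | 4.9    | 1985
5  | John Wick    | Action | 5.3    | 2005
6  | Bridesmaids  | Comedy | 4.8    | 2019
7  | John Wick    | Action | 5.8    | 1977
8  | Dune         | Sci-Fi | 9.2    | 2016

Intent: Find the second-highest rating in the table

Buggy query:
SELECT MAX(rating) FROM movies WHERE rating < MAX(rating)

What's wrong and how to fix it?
Bug: MAX(rating) on the right of the comparison is an aggregate-in-WHERE error

Fix: Compute the overall MAX in a subquery, then take MAX of rows below it

Corrected query:
SELECT MAX(rating) FROM movies WHERE rating < (SELECT MAX(rating) FROM movies)

Result:
MAX(rating)
-----------
6.7        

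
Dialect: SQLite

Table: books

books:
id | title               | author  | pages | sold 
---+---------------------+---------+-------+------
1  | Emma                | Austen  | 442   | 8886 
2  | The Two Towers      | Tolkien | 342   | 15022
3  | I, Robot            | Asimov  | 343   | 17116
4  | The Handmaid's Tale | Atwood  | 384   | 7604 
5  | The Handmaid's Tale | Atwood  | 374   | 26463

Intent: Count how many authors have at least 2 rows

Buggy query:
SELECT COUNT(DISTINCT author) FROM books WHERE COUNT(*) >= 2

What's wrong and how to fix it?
Bug: COUNT(*) cannot appear in WHERE; the per-group count doesn't exist yet

Fix: Group first with HAVING COUNT(*) >= 2, then COUNT the resulting groups

Corrected query:
SELECT COUNT(*) FROM (SELECT author FROM books GROUP BY author HAVING COUNT(*) >= 2)

Result:
COUNT(*)
--------
1       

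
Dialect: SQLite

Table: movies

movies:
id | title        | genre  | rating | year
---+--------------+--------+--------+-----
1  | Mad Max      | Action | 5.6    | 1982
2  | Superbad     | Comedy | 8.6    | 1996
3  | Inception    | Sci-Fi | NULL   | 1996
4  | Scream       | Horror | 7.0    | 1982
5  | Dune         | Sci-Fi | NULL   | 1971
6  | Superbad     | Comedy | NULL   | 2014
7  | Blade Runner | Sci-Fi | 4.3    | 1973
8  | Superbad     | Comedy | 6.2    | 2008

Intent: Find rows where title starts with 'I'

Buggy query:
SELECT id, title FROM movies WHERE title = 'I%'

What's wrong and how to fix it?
Bug: Wildcards only work with LIKE; '=' treats '%' as a literal character

Fix: Use LIKE for wildcard pattern matching

Corrected query:
SELECT id, title FROM movies WHERE title LIKE 'I%'

Result:
id | title    
---+----------
3  | Inception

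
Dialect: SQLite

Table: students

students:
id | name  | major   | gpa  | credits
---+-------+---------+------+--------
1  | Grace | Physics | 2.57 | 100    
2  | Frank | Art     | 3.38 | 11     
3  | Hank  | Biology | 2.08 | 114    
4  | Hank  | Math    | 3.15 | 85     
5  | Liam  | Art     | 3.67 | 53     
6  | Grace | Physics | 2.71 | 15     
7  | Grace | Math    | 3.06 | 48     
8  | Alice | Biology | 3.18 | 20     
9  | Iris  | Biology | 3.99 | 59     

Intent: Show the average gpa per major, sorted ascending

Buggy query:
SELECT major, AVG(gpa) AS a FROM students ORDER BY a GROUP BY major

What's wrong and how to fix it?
Bug: ORDER BY appears before GROUP BY; SQL clause order requires GROUP BY first

Fix: Move ORDER BY to the end, after GROUP BY

Corrected query:
SELECT major, AVG(gpa) AS a FROM students GROUP BY major ORDER BY a

Result:
major   | a       
--------+---------
Physics | 2.64    
Biology | 3.083333
Math    | 3.105   
Art     | 3.525   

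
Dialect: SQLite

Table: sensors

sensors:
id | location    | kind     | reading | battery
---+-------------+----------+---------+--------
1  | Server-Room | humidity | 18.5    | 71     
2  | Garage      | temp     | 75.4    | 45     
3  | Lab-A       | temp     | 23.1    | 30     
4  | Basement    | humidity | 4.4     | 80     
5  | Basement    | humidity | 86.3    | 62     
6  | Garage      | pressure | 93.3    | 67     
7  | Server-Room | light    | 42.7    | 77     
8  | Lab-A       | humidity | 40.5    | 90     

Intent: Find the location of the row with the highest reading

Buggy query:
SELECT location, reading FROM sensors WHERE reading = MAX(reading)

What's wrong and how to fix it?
Bug: WHERE is evaluated per row; an aggregate over the whole table isn't defined there

Fix: Wrap MAX in a scalar subquery so WHERE compares against a single value

Corrected query:
SELECT location, reading FROM sensors WHERE reading = (SELECT MAX(reading) FROM sensors)

Result:
location | reading
---------+--------
Garage   | 93.3   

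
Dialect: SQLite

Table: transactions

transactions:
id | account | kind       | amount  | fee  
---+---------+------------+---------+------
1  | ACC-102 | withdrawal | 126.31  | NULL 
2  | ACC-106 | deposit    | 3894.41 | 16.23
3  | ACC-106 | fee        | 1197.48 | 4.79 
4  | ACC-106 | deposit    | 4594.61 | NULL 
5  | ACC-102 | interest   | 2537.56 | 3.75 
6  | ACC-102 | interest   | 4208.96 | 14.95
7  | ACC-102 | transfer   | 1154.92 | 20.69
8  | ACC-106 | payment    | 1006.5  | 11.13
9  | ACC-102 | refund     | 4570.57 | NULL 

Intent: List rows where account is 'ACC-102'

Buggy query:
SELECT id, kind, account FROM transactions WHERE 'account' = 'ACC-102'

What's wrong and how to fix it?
Bug: Single quotes denote string literals in SQL; the column name is being compared as a constant string

Fix: Remove the quotes around the column name (or use double quotes for an identifier)

Corrected query:
SELECT id, kind, account FROM transactions WHERE account = 'ACC-102'

Result:
id | kind       | account
---+------------+--------
1  | withdrawal | ACC-102
5  | interest   | ACC-102
6  | interest   | ACC-102
7  | transfer   | ACC-102
9  | refund     | ACC-102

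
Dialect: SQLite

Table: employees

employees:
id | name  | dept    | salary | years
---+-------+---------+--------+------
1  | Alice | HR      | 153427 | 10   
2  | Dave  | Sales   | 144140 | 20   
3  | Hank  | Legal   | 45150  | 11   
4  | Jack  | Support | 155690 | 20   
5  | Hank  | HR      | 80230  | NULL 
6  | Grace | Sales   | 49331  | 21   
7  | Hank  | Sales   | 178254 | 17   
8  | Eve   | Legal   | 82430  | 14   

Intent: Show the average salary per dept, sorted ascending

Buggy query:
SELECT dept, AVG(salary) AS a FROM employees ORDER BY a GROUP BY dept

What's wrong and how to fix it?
Bug: GROUP BY must precede ORDER BY

Fix: Reorder: SELECT … FROM … GROUP BY … ORDER BY …

Corrected query:
SELECT dept, AVG(salary) AS a FROM employees GROUP BY dept ORDER BY a

Result:
dept    | a            
--------+--------------
Legal   | 63790        
HR      | 116828.5     
Sales   | 123908.333333
Support | 155690       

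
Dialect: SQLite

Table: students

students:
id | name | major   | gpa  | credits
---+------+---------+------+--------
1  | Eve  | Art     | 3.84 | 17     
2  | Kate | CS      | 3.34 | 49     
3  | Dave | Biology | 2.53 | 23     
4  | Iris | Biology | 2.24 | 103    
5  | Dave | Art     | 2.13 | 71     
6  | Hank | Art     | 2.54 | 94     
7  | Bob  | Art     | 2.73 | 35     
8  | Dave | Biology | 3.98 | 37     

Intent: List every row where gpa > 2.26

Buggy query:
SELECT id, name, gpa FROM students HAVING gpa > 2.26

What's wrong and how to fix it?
Bug: This is a non-aggregate query (no GROUP BY, no aggregates), so in SQLite the HAVING clause is invalid here; a row-level condition belongs in WHERE

Fix: Replace HAVING with WHERE since the condition applies to individual rows

Corrected query:
SELECT id, name, gpa FROM students WHERE gpa > 2.26

Result:
id | name | gpa 
---+------+-----
1  | Eve  | 3.84
2  | Kate | 3.34
3  | Dave | 2.53
6  | Hank | 2.54
7  | Bob  | 2.73
8  | Dave | 3.98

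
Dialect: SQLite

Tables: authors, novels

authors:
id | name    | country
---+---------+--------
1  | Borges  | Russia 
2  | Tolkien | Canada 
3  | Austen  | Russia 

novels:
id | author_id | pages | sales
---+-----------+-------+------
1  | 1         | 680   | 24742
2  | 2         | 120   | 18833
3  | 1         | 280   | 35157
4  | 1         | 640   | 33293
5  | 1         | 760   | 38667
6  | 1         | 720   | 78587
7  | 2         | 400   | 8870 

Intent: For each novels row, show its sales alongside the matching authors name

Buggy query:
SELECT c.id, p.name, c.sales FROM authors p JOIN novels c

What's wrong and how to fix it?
Bug: Missing join condition: each novels row is matched to all authors rows instead of just its own

Fix: Specify the join condition linking the foreign key to the parent id

Corrected query:
SELECT c.id, p.name, c.sales FROM authors p JOIN novels c ON c.author_id = p.id

Result:
id | name    | sales
---+---------+------
1  | Borges  | 24742
2  | Tolkien | 18833
3  | Borges  | 35157
4  | Borges  | 33293
5  | Borges  | 38667
6  | Borges  | 78587
7  | Tolkien | 8870 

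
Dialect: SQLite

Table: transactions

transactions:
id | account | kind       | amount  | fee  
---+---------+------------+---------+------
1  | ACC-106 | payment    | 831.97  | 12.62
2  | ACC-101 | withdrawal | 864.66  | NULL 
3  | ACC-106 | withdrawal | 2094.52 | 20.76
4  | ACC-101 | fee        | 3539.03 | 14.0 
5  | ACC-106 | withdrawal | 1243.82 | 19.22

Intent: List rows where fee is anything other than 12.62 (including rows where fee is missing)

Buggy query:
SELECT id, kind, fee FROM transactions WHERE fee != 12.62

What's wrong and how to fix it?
Bug: Inequality against NULL is unknown, not true; rows with NULL are dropped

Fix: Handle NULL separately with IS NULL alongside the inequality

Corrected query:
SELECT id, kind, fee FROM transactions WHERE fee != 12.62 OR fee IS NULL

Result:
id | kind       | fee  
---+------------+------
2  | withdrawal | NULL 
3  | withdrawal | 20.76
4  | fee        | 14   
5  | withdrawal | 19.22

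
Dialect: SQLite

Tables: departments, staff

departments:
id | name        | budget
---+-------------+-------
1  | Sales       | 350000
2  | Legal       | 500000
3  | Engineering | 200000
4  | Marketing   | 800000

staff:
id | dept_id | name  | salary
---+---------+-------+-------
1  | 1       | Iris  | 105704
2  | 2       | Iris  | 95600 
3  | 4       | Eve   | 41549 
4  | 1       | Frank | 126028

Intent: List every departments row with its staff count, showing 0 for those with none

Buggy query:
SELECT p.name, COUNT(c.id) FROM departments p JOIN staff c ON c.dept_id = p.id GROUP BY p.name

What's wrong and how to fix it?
Bug: An inner join excludes parents with zero children

Fix: Switch to LEFT JOIN to retain unmatched parent rows

Corrected query:
SELECT p.name, COUNT(c.id) FROM departments p LEFT JOIN staff c ON c.dept_id = p.id GROUP BY p.name

Result:
name        | COUNT(c.id)
------------+------------
Engineering | 0          
Legal       | 1          
Marketing   | 1          
Sales       | 2          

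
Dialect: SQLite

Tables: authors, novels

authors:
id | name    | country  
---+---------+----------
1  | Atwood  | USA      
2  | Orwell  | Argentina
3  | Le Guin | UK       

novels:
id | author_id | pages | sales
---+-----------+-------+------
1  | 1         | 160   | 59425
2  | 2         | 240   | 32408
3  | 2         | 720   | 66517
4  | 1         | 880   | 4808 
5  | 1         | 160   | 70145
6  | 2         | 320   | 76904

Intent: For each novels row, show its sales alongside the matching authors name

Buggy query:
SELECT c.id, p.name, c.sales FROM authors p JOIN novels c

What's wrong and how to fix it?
Bug: JOIN with no ON clause produces a cartesian product; every novels row pairs with every authors row

Fix: Add ON c.author_id = p.id to the JOIN

Corrected query:
SELECT c.id, p.name, c.sales FROM authors p JOIN novels c ON c.author_id = p.id

Result:
id | name   | sales
---+--------+------
1  | Atwood | 59425
2  | Orwell | 32408
3  | Orwell | 66517
4  | Atwood | 4808 
5  | Atwood | 70145
6  | Orwell | 76904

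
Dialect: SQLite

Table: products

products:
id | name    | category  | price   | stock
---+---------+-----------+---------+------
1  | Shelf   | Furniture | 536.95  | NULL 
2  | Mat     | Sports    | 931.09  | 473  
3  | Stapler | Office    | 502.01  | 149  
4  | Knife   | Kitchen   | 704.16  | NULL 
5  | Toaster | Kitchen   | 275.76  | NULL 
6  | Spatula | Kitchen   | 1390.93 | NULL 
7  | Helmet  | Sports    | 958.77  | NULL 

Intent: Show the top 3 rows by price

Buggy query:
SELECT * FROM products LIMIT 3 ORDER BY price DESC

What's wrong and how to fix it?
Bug: ORDER BY cannot follow LIMIT; LIMIT is the final clause

Fix: Sort with ORDER BY, then apply LIMIT

Corrected query:
SELECT * FROM products ORDER BY price DESC LIMIT 3

Result:
id | name    | category | price   | stock
---+---------+----------+---------+------
6  | Spatula | Kitchen  | 1390.93 | NULL 
7  | Helmet  | Sports   | 958.77  | NULL 
2  | Mat     | Sports   | 931.09  | 473  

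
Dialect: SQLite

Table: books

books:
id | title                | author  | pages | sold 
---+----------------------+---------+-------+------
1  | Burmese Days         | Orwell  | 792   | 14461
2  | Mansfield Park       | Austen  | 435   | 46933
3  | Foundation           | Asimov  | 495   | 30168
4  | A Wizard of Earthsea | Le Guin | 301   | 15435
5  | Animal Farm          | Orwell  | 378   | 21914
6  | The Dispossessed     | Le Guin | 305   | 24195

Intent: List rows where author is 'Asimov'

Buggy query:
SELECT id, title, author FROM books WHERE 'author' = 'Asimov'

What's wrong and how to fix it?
Bug: Single quotes denote string literals in SQL; the column name is being compared as a constant string

Fix: Remove the quotes around the column name (or use double quotes for an identifier)

Corrected query:
SELECT id, title, author FROM books WHERE author = 'Asimov'

Result:
id | title      | author
---+------------+-------
3  | Foundation | Asimov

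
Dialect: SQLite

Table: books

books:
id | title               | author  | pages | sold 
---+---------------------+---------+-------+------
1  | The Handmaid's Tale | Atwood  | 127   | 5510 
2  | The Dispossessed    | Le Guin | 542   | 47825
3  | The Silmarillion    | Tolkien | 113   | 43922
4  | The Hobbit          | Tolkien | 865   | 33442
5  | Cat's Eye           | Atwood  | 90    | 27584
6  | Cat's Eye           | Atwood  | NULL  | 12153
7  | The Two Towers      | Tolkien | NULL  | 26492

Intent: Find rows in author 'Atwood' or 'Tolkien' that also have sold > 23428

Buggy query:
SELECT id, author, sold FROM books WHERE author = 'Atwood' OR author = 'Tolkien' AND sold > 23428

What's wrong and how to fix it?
Bug: AND binds tighter than OR, so this parses as author = 'Atwood' OR (author = 'Tolkien' AND sold > 23428)

Fix: Add parentheses around the OR so the AND applies to both alternatives

Corrected query:
SELECT id, author, sold FROM books WHERE (author = 'Atwood' OR author = 'Tolkien') AND sold > 23428

Result:
id | author  | sold 
---+---------+------
3  | Tolkien | 43922
4  | Tolkien | 33442
5  | Atwood  | 27584
7  | Tolkien | 26492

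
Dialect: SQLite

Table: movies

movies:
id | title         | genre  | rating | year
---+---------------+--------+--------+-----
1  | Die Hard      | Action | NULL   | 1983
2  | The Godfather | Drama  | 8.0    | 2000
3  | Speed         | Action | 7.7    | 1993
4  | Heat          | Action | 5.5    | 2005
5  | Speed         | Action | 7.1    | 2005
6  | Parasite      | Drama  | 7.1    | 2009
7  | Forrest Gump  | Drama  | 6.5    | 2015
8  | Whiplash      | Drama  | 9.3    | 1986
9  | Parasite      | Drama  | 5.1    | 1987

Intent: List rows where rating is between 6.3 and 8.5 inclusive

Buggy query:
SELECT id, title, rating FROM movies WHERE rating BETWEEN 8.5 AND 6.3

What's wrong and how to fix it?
Bug: BETWEEN expects the lower bound first; with 8.5 AND 6.3 the range is empty

Fix: Swap the bounds so the smaller value comes first

Corrected query:
SELECT id, title, rating FROM movies WHERE rating BETWEEN 6.3 AND 8.5

Result:
id | title         | rating
---+---------------+-------
2  | The Godfather | 8     
3  | Speed         | 7.7   
5  | Speed         | 7.1   
6  | Parasite      | 7.1   
7  | Forrest Gump  | 6.5   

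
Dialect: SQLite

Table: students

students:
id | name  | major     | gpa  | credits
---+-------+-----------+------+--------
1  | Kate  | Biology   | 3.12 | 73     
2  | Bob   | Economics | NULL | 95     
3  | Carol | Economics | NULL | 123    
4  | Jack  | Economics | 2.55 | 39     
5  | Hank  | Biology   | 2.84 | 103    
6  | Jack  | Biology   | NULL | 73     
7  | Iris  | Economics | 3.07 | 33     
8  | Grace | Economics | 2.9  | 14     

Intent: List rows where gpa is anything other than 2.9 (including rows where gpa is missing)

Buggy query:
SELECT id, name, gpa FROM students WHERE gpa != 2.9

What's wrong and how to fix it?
Bug: Inequality against NULL is unknown, not true; rows with NULL are dropped

Fix: Handle NULL separately with IS NULL alongside the inequality

Corrected query:
SELECT id, name, gpa FROM students WHERE gpa != 2.9 OR gpa IS NULL

Result:
id | name  | gpa 
---+-------+-----
1  | Kate  | 3.12
2  | Bob   | NULL
3  | Carol | NULL
4  | Jack  | 2.55
5  | Hank  | 2.84
6  | Jack  | NULL
7  | Iris  | 3.07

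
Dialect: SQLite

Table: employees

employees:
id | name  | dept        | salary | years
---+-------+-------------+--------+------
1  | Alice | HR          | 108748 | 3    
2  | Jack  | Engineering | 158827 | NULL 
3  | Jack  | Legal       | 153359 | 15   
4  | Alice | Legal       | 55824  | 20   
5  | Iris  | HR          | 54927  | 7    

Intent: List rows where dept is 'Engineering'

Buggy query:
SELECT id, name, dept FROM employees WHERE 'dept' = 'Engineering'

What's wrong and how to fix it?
Bug: 'dept' in single quotes is a string literal, not the column; the comparison is literal-vs-literal and never true

Fix: Reference the column as dept without single quotes

Corrected query:
SELECT id, name, dept FROM employees WHERE dept = 'Engineering'

Result:
id | name | dept       
---+------+------------
2  | Jack | Engineering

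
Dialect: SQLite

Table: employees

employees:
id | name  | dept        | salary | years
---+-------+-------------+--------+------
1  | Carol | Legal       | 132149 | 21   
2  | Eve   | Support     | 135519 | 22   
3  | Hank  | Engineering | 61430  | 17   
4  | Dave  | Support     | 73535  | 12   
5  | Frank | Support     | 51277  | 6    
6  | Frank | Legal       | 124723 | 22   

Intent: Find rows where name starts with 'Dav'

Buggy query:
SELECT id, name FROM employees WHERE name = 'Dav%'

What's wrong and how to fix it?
Bug: '=' compares the literal string including the % character; pattern matching needs LIKE

Fix: Replace '=' with LIKE so 'Dav%' is treated as a pattern

Corrected query:
SELECT id, name FROM employees WHERE name LIKE 'Dav%'

Result:
id | name
---+-----
4  | Dave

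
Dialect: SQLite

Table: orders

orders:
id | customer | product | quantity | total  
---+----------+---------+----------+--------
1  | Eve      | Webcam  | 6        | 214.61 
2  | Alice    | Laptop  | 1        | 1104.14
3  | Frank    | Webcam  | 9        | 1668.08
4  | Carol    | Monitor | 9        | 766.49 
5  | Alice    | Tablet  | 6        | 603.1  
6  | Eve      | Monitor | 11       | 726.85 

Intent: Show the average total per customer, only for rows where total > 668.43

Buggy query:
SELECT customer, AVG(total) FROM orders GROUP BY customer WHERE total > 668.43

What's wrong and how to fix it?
Bug: Row-level WHERE must come before GROUP BY in the clause order

Fix: Place WHERE between FROM and GROUP BY

Corrected query:
SELECT customer, AVG(total) FROM orders WHERE total > 668.43 GROUP BY customer

Result:
customer | AVG(total)
---------+-----------
Alice    | 1104.14   
Carol    | 766.49    
Eve      | 726.85    
Frank    | 1668.08   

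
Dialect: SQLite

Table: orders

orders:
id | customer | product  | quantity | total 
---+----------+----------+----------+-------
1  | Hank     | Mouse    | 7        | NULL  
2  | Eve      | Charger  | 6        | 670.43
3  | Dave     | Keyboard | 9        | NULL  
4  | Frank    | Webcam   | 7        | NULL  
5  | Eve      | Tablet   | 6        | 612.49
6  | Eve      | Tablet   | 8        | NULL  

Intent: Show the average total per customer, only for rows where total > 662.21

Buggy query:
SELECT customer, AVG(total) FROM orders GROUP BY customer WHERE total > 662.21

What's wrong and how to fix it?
Bug: WHERE cannot follow GROUP BY

Fix: Move the WHERE clause before GROUP BY

Corrected query:
SELECT customer, AVG(total) FROM orders WHERE total > 662.21 GROUP BY customer

Result:
customer | AVG(total)
---------+-----------
Eve      | 670.43    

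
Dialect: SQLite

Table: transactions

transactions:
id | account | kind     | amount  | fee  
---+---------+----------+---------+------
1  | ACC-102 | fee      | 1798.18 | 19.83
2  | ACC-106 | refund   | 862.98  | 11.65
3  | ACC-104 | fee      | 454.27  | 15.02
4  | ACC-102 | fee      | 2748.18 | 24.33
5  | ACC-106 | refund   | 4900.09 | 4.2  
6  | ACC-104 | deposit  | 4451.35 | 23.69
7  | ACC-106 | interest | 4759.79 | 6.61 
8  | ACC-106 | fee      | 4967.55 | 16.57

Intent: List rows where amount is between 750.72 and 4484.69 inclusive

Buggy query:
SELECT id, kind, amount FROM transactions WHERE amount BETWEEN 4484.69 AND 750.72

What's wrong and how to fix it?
Bug: The bounds are reversed; BETWEEN a AND b requires a <= b to match anything

Fix: Write BETWEEN 750.72 AND 4484.69

Corrected query:
SELECT id, kind, amount FROM transactions WHERE amount BETWEEN 750.72 AND 4484.69

Result:
id | kind    | amount 
---+---------+--------
1  | fee     | 1798.18
2  | refund  | 862.98 
4  | fee     | 2748.18
6  | deposit | 4451.35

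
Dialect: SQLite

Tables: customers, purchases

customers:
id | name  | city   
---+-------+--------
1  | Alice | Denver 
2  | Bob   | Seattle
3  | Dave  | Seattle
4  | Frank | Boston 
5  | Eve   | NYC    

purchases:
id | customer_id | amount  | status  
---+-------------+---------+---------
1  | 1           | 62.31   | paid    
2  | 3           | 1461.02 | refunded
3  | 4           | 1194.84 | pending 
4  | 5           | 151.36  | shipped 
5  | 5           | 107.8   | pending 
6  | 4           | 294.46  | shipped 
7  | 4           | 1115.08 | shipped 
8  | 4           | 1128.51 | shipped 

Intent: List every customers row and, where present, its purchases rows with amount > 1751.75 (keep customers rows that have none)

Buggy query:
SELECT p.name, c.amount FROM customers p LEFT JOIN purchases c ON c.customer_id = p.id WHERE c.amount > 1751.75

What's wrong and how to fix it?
Bug: Filtering c.amount in WHERE discards the NULL rows produced by LEFT JOIN, turning it into an inner join

Fix: Put 'c.amount > 1751.75' in the JOIN's ON clause instead of WHERE

Corrected query:
SELECT p.name, c.amount FROM customers p LEFT JOIN purchases c ON c.customer_id = p.id AND c.amount > 1751.75

Result:
name  | amount
------+-------
Alice | NULL  
Bob   | NULL  
Dave  | NULL  
Frank | NULL  
Eve   | NULL  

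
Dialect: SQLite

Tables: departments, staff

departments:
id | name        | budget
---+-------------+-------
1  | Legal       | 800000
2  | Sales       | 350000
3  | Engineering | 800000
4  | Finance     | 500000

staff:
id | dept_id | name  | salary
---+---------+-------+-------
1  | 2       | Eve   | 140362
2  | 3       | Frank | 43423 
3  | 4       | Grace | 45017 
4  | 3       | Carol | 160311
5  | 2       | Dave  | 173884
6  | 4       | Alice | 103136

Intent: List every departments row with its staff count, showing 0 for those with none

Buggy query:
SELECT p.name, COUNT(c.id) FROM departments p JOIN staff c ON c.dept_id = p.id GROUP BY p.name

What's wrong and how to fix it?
Bug: An inner join excludes parents with zero children

Fix: Use LEFT JOIN so parents without children still appear (COUNT(c.id) gives 0)

Corrected query:
SELECT p.name, COUNT(c.id) FROM departments p LEFT JOIN staff c ON c.dept_id = p.id GROUP BY p.name

Result:
name        | COUNT(c.id)
------------+------------
Engineering | 2          
Finance     | 2          
Legal       | 0          
Sales       | 2          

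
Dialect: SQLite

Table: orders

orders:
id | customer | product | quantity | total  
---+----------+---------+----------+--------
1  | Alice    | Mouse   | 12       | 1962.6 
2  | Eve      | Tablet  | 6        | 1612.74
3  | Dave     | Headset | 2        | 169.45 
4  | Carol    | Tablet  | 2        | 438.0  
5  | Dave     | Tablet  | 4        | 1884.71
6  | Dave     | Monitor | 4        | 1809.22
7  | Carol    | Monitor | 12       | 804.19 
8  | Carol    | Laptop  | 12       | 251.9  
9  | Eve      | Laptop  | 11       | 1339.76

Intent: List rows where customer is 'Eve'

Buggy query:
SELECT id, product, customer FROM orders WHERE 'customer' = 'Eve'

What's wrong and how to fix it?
Bug: Single quotes denote string literals in SQL; the column name is being compared as a constant string

Fix: Remove the quotes around the column name (or use double quotes for an identifier)

Corrected query:
SELECT id, product, customer FROM orders WHERE customer = 'Eve'

Result:
id | product | customer
---+---------+---------
2  | Tablet  | Eve     
9  | Laptop  | Eve     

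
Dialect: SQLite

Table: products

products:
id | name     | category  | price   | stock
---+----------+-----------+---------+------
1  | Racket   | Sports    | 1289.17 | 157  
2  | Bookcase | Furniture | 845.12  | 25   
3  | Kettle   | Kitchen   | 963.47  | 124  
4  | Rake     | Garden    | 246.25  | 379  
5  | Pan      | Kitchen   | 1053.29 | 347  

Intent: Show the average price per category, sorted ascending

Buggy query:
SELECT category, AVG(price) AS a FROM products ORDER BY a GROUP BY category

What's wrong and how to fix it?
Bug: ORDER BY appears before GROUP BY; SQL clause order requires GROUP BY first

Fix: Reorder: SELECT … FROM … GROUP BY … ORDER BY …

Corrected query:
SELECT category, AVG(price) AS a FROM products GROUP BY category ORDER BY a

Result:
category  | a      
----------+--------
Garden    | 246.25 
Furniture | 845.12 
Kitchen   | 1008.38
Sports    | 1289.17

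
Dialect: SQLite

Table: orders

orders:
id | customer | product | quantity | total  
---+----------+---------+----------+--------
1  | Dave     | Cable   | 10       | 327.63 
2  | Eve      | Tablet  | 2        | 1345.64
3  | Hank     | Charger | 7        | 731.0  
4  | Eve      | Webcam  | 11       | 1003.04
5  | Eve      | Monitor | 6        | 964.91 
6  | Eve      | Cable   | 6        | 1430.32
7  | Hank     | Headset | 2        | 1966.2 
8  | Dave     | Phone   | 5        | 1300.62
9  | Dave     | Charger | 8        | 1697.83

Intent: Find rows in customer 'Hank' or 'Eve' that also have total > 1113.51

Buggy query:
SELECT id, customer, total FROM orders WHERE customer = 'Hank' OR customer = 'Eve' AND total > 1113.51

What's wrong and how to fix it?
Bug: Without parentheses, AND is evaluated before OR, so the total filter only applies to the 'Eve' branch

Fix: Group the OR with parentheses (or use IN), then AND the threshold

Corrected query:
SELECT id, customer, total FROM orders WHERE (customer = 'Hank' OR customer = 'Eve') AND total > 1113.51

Result:
id | customer | total  
---+----------+--------
2  | Eve      | 1345.64
6  | Eve      | 1430.32
7  | Hank     | 1966.2 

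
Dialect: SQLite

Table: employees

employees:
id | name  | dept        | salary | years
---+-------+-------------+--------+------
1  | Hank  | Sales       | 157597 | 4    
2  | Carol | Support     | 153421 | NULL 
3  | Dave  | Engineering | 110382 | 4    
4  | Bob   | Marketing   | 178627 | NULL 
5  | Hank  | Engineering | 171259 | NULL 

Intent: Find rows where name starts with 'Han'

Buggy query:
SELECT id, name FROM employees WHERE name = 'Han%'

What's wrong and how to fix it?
Bug: '=' compares the literal string including the % character; pattern matching needs LIKE

Fix: Use LIKE for wildcard pattern matching

Corrected query:
SELECT id, name FROM employees WHERE name LIKE 'Han%'

Result:
id | name
---+-----
1  | Hank
5  | Hank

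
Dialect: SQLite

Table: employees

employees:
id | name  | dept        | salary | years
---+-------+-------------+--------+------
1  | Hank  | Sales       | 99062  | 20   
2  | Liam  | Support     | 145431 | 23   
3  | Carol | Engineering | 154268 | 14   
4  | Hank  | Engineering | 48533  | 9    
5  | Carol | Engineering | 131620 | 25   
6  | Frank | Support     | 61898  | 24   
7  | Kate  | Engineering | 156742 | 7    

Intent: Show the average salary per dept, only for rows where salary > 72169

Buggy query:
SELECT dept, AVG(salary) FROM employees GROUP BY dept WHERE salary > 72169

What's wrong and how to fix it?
Bug: Row-level WHERE must come before GROUP BY in the clause order

Fix: Place WHERE between FROM and GROUP BY

Corrected query:
SELECT dept, AVG(salary) FROM employees WHERE salary > 72169 GROUP BY dept

Result:
dept        | AVG(salary)  
------------+--------------
Engineering | 147543.333333
Sales       | 99062        
Support     | 145431       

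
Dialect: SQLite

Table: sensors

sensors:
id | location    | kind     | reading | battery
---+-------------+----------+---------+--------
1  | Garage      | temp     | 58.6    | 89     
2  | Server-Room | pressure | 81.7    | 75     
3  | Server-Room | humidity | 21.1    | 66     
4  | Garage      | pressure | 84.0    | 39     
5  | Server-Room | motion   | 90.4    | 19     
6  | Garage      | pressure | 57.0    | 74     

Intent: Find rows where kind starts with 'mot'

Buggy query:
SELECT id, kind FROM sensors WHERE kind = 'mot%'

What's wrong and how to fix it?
Bug: Wildcards only work with LIKE; '=' treats '%' as a literal character

Fix: Replace '=' with LIKE so 'mot%' is treated as a pattern

Corrected query:
SELECT id, kind FROM sensors WHERE kind LIKE 'mot%'

Result:
id | kind  
---+-------
5  | motion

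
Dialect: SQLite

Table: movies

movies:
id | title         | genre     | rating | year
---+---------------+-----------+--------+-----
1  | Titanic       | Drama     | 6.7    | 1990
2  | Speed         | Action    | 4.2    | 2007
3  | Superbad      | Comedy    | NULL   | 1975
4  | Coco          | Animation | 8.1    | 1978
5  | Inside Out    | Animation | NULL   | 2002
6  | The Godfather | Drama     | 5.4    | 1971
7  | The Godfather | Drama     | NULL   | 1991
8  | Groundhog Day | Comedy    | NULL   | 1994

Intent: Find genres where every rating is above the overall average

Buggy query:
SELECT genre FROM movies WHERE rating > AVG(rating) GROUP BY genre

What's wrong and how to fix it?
Bug: WHERE evaluates per row before aggregation, so AVG() is unavailable

Fix: Compute the overall average in a scalar subquery and compare each group's MIN against it in HAVING

Corrected query:
SELECT genre FROM movies GROUP BY genre HAVING MIN(rating) > (SELECT AVG(rating) FROM movies)

Result:
genre    
---------
Animation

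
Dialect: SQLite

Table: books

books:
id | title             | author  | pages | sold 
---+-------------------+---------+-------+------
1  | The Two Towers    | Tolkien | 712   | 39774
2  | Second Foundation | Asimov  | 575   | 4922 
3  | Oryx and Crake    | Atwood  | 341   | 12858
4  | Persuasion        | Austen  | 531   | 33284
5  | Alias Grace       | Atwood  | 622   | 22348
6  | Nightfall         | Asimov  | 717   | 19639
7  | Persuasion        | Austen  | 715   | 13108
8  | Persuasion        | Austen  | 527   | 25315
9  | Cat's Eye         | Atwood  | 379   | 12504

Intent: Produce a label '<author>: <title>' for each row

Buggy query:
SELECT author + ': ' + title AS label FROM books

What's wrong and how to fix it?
Bug: SQLite uses || for string concatenation; + coerces text to numbers (yielding 0)

Fix: Use the || operator for string concatenation

Corrected query:
SELECT author || ': ' || title AS label FROM books

Result:
label                    
-------------------------
Tolkien: The Two Towers  
Asimov: Second Foundation
Atwood: Oryx and Crake   
Austen: Persuasion       
Atwood: Alias Grace      
Asimov: Nightfall        
Austen: Persuasion       
Austen: Persuasion       
Atwood: Cat's Eye        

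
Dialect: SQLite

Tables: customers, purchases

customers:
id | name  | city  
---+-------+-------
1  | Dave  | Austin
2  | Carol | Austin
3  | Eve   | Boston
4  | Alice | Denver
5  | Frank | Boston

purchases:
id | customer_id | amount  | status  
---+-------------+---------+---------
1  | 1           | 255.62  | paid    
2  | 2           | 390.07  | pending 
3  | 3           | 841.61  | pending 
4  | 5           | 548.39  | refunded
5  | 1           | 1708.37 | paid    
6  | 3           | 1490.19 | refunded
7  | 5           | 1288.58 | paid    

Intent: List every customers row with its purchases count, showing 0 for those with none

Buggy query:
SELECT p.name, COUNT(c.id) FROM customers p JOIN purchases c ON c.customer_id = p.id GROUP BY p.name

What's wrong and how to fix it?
Bug: INNER JOIN drops customers rows that have no matching purchases rows

Fix: Switch to LEFT JOIN to retain unmatched parent rows

Corrected query:
SELECT p.name, COUNT(c.id) FROM customers p LEFT JOIN purchases c ON c.customer_id = p.id GROUP BY p.name

Result:
name  | COUNT(c.id)
------+------------
Alice | 0          
Carol | 1          
Dave  | 2          
Eve   | 2          
Frank | 2          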